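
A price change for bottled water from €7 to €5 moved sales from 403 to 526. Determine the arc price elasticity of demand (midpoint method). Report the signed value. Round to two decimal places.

-0.79

ΔQ = 526 − 403 = 123; ΔP = 5 − 7 = -2.
Midpoints: P̄ = 6.00, Q̄ = 464.5.
ε = (ΔQ/ΔP)(P̄/Q̄) = (123/-2)(6.00/464.5).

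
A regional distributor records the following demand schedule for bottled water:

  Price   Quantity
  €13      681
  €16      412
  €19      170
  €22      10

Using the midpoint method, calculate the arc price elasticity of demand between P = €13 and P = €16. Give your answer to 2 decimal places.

At P = 13, Q = 681; at P = 16, Q = 412.
ΔQ = -269, ΔP = 3. Midpoints: P̄ = 14.50, Q̄ = 546.5.
ε = (ΔQ/ΔP)(P̄/Q̄) = (-269/3)(14.50/546.5).

-2.38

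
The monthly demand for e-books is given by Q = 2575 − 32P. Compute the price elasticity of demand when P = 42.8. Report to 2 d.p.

At P = 42.8, Q = 1205.400.
dQ/dP = −32.
ε = (dQ/dP)(P/Q) = (-32)(42.8/1205.400).

-1.14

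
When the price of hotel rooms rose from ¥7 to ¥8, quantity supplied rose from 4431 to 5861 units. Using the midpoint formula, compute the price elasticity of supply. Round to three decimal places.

ΔQ = 5861 − 4431 = 1430; ΔP = 8 − 7 = 1.
Midpoints: P̄ = 7.50, Q̄ = 5146.0.
ε_s = (ΔQ/ΔP)(P̄/Q̄) = (1430/1)(7.50/5146.0).

2.084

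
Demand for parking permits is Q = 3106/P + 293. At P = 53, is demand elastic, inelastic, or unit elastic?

Q = 351.604, dQ/dP = -1.106.
ε = (dQ/dP)(P/Q) ≈ -0.167.
|ε| = 0.17 < 1.

inelastic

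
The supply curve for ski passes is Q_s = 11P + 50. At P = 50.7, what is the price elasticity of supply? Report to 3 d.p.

0.918

At P = 50.7, Q_s = 607.70.
dQ_s/dP = 11.
ε_s = (dQ_s/dP)(P/Q_s) = (11)(50.7/607.70).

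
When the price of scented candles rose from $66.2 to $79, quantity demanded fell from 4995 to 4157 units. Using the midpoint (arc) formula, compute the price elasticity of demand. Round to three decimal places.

-1.039

ΔQ = 4157 − 4995 = -838; ΔP = 79 − 66.2 = 12.8.
Midpoints: P̄ = 72.60, Q̄ = 4576.0.
ε = (ΔQ/ΔP)(P̄/Q̄) = (-838/12.8)(72.60/4576.0).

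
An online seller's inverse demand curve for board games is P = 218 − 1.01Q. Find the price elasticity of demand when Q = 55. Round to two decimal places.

At Q = 55, P = 218 − 1.01(55) = 162.45.
dP/dQ = −1.01, so dQ/dP = 1/(−1.01) = -0.990.
ε = (dQ/dP)(P/Q) = (-0.990)(162.45/55).

-2.92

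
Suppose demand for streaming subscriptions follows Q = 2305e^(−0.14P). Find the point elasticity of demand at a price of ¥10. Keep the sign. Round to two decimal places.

-1.40

At P = 10, Q = 568.406.
dQ/dP = −0.14·2305e^(−0.14P) = −0.14Q = -79.577.
ε = (dQ/dP)(P/Q) = (-79.577)(10/568.406).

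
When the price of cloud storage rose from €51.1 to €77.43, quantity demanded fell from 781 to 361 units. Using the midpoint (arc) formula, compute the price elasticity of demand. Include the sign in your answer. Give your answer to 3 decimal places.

-1.795

ΔQ = 361 − 781 = -420; ΔP = 77.43 − 51.1 = 26.33.
Midpoints: P̄ = 64.27, Q̄ = 571.0.
ε = (ΔQ/ΔP)(P̄/Q̄) = (-420/26.33)(64.27/571.0).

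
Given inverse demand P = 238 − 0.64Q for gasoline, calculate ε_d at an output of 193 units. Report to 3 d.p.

At Q = 193, P = 238 − 0.64(193) = 114.48.
dP/dQ = −0.64, so dQ/dP = 1/(−0.64) = -1.562.
ε = (dQ/dP)(P/Q) = (-1.562)(114.48/193).

-0.927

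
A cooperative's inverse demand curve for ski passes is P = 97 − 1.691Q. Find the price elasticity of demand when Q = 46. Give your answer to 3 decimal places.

At Q = 46, P = 97 − 1.691(46) = 19.21.
dP/dQ = −1.691, so dQ/dP = 1/(−1.691) = -0.591.
ε = (dQ/dP)(P/Q) = (-0.591)(19.21/46).

-0.247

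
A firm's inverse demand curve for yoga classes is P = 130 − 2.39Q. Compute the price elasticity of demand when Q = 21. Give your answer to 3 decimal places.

-1.590

At Q = 21, P = 130 − 2.39(21) = 79.81.
dP/dQ = −2.39, so dQ/dP = 1/(−2.39) = -0.418.
ε = (dQ/dP)(P/Q) = (-0.418)(79.81/21).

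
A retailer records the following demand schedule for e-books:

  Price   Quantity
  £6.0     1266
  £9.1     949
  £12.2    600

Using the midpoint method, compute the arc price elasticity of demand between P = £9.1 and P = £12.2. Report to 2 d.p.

-1.55

At P = 9.1, Q = 949; at P = 12.2, Q = 600.
ΔQ = -349, ΔP = 3.1. Midpoints: P̄ = 10.65, Q̄ = 774.5.
ε = (ΔQ/ΔP)(P̄/Q̄) = (-349/3.1)(10.65/774.5).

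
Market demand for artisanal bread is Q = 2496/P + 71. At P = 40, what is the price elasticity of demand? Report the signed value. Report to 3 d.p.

At P = 40, Q = 133.400.
dQ/dP = −2496/P² = -1.560.
ε = (dQ/dP)(P/Q) = (-1.560)(40/133.400).
|ε| < 1, so demand is inelastic at this price.

-0.468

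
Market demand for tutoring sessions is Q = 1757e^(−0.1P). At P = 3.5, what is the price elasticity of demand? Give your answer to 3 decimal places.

At P = 3.5, Q = 1238.137.
dQ/dP = −0.1·1757e^(−0.1P) = −0.1Q = -123.814.
ε = (dQ/dP)(P/Q) = (-123.814)(3.5/1238.137).

-0.350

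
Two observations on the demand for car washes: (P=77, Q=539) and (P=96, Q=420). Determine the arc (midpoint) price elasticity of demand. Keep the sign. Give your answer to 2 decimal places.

-1.13

ΔQ = 420 − 539 = -119; ΔP = 96 − 77 = 19.
Midpoints: P̄ = 86.50, Q̄ = 479.5.
ε = (ΔQ/ΔP)(P̄/Q̄) = (-119/19)(86.50/479.5).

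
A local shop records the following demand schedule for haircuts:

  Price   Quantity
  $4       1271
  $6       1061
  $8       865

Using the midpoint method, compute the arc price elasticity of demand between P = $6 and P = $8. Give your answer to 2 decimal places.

At P = 6, Q = 1061; at P = 8, Q = 865.
ΔQ = -196, ΔP = 2. Midpoints: P̄ = 7.00, Q̄ = 963.0.
ε = (ΔQ/ΔP)(P̄/Q̄) = (-196/2)(7.00/963.0).

-0.71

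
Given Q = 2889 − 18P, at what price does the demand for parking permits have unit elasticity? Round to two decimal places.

80.25

For linear demand Q = a − bP, ε = −bP/(a − bP). |ε| = 1 when bP = a − bP, i.e. P = a/(2b).
P = 2889/(2·18) = 2889/36 = 80.2500.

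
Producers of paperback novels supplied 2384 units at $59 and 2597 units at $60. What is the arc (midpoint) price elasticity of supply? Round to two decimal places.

5.09

ΔQ = 2597 − 2384 = 213; ΔP = 60 − 59 = 1.
Midpoints: P̄ = 59.50, Q̄ = 2490.5.
ε_s = (ΔQ/ΔP)(P̄/Q̄) = (213/1)(59.50/2490.5).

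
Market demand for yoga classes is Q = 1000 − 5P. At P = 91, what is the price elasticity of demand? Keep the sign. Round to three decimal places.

At P = 91, Q = 545.
dQ/dP = −5.
ε = (dQ/dP)(P/Q) = (-5)(91/545).

-0.835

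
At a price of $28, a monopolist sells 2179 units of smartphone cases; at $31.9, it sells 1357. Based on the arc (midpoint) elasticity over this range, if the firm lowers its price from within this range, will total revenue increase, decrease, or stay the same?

Arc ε = (-822/3.9)(29.95/1768.0) ≈ -3.570.
|ε| = 3.57 > 1, so demand is elastic. A price cut therefore raises total revenue.

increase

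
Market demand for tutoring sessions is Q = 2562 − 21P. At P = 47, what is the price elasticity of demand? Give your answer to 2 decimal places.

-0.63

At P = 47, Q = 1575.
dQ/dP = −21.
ε = (dQ/dP)(P/Q) = (-21)(47/1575).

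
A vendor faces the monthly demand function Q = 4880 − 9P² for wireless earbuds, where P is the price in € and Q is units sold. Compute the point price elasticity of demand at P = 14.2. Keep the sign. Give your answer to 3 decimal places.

At P = 14.2, Q = 3065.240.
dQ/dP = −18P = -255.600.
ε = (dQ/dP)(P/Q) = (-255.600)(14.2/3065.240).

-1.184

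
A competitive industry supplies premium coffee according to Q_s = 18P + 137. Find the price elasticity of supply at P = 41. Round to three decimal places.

At P = 41, Q_s = 875.
dQ_s/dP = 18.
ε_s = (dQ_s/dP)(P/Q_s) = (18)(41/875).

0.843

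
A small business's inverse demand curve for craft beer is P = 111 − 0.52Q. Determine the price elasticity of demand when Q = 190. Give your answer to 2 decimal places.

-0.12

At Q = 190, P = 111 − 0.52(190) = 12.20.
dP/dQ = −0.52, so dQ/dP = 1/(−0.52) = -1.923.
ε = (dQ/dP)(P/Q) = (-1.923)(12.20/190).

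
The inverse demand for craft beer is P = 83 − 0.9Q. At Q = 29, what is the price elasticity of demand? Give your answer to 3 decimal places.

At Q = 29, P = 83 − 0.9(29) = 56.90.
dP/dQ = −0.9, so dQ/dP = 1/(−0.9) = -1.111.
ε = (dQ/dP)(P/Q) = (-1.111)(56.90/29).

-2.180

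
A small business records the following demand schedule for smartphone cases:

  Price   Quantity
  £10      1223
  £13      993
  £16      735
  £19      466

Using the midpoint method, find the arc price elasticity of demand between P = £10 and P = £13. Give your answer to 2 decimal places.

-0.80

At P = 10, Q = 1223; at P = 13, Q = 993.
ΔQ = -230, ΔP = 3. Midpoints: P̄ = 11.50, Q̄ = 1108.0.
ε = (ΔQ/ΔP)(P̄/Q̄) = (-230/3)(11.50/1108.0).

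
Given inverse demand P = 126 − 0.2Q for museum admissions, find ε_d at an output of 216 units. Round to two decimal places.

-1.92

At Q = 216, P = 126 − 0.2(216) = 82.80.
dP/dQ = −0.2, so dQ/dP = 1/(−0.2) = -5.000.
ε = (dQ/dP)(P/Q) = (-5.000)(82.80/216).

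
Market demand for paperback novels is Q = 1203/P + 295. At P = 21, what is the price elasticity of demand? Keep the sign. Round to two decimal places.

At P = 21, Q = 352.286.
dQ/dP = −1203/P² = -2.728.
ε = (dQ/dP)(P/Q) = (-2.728)(21/352.286).

-0.16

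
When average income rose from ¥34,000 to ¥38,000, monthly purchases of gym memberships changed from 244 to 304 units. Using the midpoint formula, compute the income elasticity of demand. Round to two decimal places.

ΔQ = 60, ΔI = 4000. Midpoints: Ī = 36,000, Q̄ = 274.0.
ε_I = (ΔQ/ΔI)(Ī/Q̄) = (60/4000)(36000/274.0).
ε_I > 0, so the good is normal.

1.97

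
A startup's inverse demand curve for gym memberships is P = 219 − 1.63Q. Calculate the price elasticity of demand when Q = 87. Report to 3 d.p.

At Q = 87, P = 219 − 1.63(87) = 77.19.
dP/dQ = −1.63, so dQ/dP = 1/(−1.63) = -0.613.
ε = (dQ/dP)(P/Q) = (-0.613)(77.19/87).

-0.544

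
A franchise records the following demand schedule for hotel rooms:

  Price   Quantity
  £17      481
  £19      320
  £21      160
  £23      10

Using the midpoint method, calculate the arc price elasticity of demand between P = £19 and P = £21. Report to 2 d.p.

At P = 19, Q = 320; at P = 21, Q = 160.
ΔQ = -160, ΔP = 2. Midpoints: P̄ = 20.00, Q̄ = 240.0.
ε = (ΔQ/ΔP)(P̄/Q̄) = (-160/2)(20.00/240.0).

-6.67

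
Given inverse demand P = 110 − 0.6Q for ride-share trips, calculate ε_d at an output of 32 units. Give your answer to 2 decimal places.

At Q = 32, P = 110 − 0.6(32) = 90.80.
dP/dQ = −0.6, so dQ/dP = 1/(−0.6) = -1.667.
ε = (dQ/dP)(P/Q) = (-1.667)(90.80/32).

-4.73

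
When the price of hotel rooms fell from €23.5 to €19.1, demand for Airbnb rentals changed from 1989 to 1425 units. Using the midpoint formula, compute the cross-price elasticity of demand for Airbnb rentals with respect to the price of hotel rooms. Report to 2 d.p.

ΔQ_x = 1425 − 1989 = -564; ΔP_y = 19.1 − 23.5 = -4.4.
Midpoints: P̄_y = 21.30, Q̄_x = 1707.0.
ε_xy = (ΔQ_x/ΔP_y)(P̄_y/Q̄_x) = (-564/-4.4)(21.30/1707.0).

1.60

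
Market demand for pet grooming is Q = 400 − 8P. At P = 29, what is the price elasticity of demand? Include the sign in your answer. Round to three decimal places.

-1.381

At P = 29, Q = 168.
dQ/dP = −8.
ε = (dQ/dP)(P/Q) = (-8)(29/168).
|ε| > 1, so demand is elastic at this price.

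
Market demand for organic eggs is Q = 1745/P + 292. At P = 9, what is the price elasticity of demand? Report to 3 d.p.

At P = 9, Q = 485.889.
dQ/dP = −1745/P² = -21.543.
ε = (dQ/dP)(P/Q) = (-21.543)(9/485.889).
|ε| < 1, so demand is inelastic at this price.

-0.399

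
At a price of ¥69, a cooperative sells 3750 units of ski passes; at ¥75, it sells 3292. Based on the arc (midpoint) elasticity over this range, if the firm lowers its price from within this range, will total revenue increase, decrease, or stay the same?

increase

Arc ε = (-458/6)(72.00/3521.0) ≈ -1.561.
|ε| = 1.56 > 1, so demand is elastic. A price cut therefore raises total revenue.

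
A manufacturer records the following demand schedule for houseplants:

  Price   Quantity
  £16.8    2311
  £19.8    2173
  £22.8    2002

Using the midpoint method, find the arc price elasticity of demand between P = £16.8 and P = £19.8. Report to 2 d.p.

At P = 16.8, Q = 2311; at P = 19.8, Q = 2173.
ΔQ = -138, ΔP = 3.0. Midpoints: P̄ = 18.30, Q̄ = 2242.0.
ε = (ΔQ/ΔP)(P̄/Q̄) = (-138/3.0)(18.30/2242.0).

-0.38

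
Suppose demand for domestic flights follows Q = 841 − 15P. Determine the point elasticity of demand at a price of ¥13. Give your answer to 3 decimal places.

-0.302

At P = 13, Q = 646.
dQ/dP = −15.
ε = (dQ/dP)(P/Q) = (-15)(13/646).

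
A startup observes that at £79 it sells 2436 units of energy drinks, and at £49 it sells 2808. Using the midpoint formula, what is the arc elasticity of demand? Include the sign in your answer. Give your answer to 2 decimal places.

ΔQ = 2808 − 2436 = 372; ΔP = 49 − 79 = -30.
Midpoints: P̄ = 64.00, Q̄ = 2622.0.
ε = (ΔQ/ΔP)(P̄/Q̄) = (372/-30)(64.00/2622.0).

-0.30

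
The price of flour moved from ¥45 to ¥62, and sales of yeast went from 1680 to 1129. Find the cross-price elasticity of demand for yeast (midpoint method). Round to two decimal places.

-1.23

ΔQ_x = 1129 − 1680 = -551; ΔP_y = 62 − 45 = 17.
Midpoints: P̄_y = 53.50, Q̄_x = 1404.5.
ε_xy = (ΔQ_x/ΔP_y)(P̄_y/Q̄_x) = (-551/17)(53.50/1404.5).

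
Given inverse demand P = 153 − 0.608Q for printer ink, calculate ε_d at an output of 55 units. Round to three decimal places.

At Q = 55, P = 153 − 0.608(55) = 119.56.
dP/dQ = −0.608, so dQ/dP = 1/(−0.608) = -1.645.
ε = (dQ/dP)(P/Q) = (-1.645)(119.56/55).

-3.575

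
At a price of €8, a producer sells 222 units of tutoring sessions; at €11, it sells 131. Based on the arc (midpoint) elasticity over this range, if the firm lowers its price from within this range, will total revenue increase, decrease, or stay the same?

increase

Arc ε = (-91/3)(9.50/176.5) ≈ -1.633.
|ε| = 1.63 > 1, so demand is elastic. A price cut therefore raises total revenue.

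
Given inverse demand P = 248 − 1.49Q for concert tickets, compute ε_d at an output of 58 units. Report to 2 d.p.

At Q = 58, P = 248 − 1.49(58) = 161.58.
dP/dQ = −1.49, so dQ/dP = 1/(−1.49) = -0.671.
ε = (dQ/dP)(P/Q) = (-0.671)(161.58/58).

-1.87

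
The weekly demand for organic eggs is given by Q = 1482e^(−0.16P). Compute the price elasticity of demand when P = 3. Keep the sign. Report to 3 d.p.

At P = 3, Q = 917.037.
dQ/dP = −0.16·1482e^(−0.16P) = −0.16Q = -146.726.
ε = (dQ/dP)(P/Q) = (-146.726)(3/917.037).

-0.480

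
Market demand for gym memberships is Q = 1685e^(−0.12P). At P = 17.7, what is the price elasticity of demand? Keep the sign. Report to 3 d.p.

-2.124

At P = 17.7, Q = 201.446.
dQ/dP = −0.12·1685e^(−0.12P) = −0.12Q = -24.174.
ε = (dQ/dP)(P/Q) = (-24.174)(17.7/201.446).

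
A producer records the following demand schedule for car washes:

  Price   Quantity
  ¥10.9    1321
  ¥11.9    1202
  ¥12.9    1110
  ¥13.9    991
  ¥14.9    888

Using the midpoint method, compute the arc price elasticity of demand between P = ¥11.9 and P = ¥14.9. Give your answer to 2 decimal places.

-1.34

At P = 11.9, Q = 1202; at P = 14.9, Q = 888.
ΔQ = -314, ΔP = 3.0. Midpoints: P̄ = 13.40, Q̄ = 1045.0.
ε = (ΔQ/ΔP)(P̄/Q̄) = (-314/3.0)(13.40/1045.0).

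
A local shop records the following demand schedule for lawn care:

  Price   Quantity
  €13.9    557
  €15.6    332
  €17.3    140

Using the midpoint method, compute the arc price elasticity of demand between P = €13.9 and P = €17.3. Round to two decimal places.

-5.49

At P = 13.9, Q = 557; at P = 17.3, Q = 140.
ΔQ = -417, ΔP = 3.4. Midpoints: P̄ = 15.60, Q̄ = 348.5.
ε = (ΔQ/ΔP)(P̄/Q̄) = (-417/3.4)(15.60/348.5).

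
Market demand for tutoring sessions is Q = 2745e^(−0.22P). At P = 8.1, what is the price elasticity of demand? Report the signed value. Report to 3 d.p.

At P = 8.1, Q = 461.987.
dQ/dP = −0.22·2745e^(−0.22P) = −0.22Q = -101.637.
ε = (dQ/dP)(P/Q) = (-101.637)(8.1/461.987).
|ε| > 1, so demand is elastic at this price.

-1.782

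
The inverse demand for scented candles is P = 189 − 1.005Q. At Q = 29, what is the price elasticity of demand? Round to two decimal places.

At Q = 29, P = 189 − 1.005(29) = 159.86.
dP/dQ = −1.005, so dQ/dP = 1/(−1.005) = -0.995.
ε = (dQ/dP)(P/Q) = (-0.995)(159.86/29).

-5.48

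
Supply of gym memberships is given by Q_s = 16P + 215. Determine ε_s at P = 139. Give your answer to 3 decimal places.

At P = 139, Q_s = 2439.
dQ_s/dP = 16.
ε_s = (dQ_s/dP)(P/Q_s) = (16)(139/2439).

0.912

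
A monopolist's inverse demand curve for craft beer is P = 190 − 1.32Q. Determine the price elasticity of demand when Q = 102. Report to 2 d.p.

-0.41

At Q = 102, P = 190 − 1.32(102) = 55.36.
dP/dQ = −1.32, so dQ/dP = 1/(−1.32) = -0.758.
ε = (dQ/dP)(P/Q) = (-0.758)(55.36/102).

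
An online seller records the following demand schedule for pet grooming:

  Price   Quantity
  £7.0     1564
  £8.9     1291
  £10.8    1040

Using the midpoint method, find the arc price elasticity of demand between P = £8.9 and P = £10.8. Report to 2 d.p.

-1.12

At P = 8.9, Q = 1291; at P = 10.8, Q = 1040.
ΔQ = -251, ΔP = 1.9. Midpoints: P̄ = 9.85, Q̄ = 1165.5.
ε = (ΔQ/ΔP)(P̄/Q̄) = (-251/1.9)(9.85/1165.5).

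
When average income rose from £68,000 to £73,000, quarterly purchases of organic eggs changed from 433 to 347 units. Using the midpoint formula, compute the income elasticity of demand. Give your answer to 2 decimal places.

ΔQ = -86, ΔI = 5000. Midpoints: Ī = 70,500, Q̄ = 390.0.
ε_I = (ΔQ/ΔI)(Ī/Q̄) = (-86/5000)(70500/390.0).
ε_I < 0, so the good is inferior.

-3.11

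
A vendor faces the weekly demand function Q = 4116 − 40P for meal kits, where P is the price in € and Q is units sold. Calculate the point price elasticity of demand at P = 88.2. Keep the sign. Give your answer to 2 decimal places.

-6.00

At P = 88.2, Q = 588.
dQ/dP = −40.
ε = (dQ/dP)(P/Q) = (-40)(88.2/588).
|ε| > 1, so demand is elastic at this price.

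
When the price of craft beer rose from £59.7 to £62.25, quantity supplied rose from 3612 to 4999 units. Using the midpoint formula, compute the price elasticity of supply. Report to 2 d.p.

ΔQ = 4999 − 3612 = 1387; ΔP = 62.25 − 59.7 = 2.55.
Midpoints: P̄ = 60.98, Q̄ = 4305.5.
ε_s = (ΔQ/ΔP)(P̄/Q̄) = (1387/2.55)(60.98/4305.5).

7.70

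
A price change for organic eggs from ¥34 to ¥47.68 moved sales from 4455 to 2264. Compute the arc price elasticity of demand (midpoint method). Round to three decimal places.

-1.947

ΔQ = 2264 − 4455 = -2191; ΔP = 47.68 − 34 = 13.68.
Midpoints: P̄ = 40.84, Q̄ = 3359.5.
ε = (ΔQ/ΔP)(P̄/Q̄) = (-2191/13.68)(40.84/3359.5).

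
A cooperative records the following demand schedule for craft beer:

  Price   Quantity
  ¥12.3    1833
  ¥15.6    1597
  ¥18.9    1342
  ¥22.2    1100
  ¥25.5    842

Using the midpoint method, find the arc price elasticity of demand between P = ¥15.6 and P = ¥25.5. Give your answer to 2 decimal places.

At P = 15.6, Q = 1597; at P = 25.5, Q = 842.
ΔQ = -755, ΔP = 9.9. Midpoints: P̄ = 20.55, Q̄ = 1219.5.
ε = (ΔQ/ΔP)(P̄/Q̄) = (-755/9.9)(20.55/1219.5).

-1.29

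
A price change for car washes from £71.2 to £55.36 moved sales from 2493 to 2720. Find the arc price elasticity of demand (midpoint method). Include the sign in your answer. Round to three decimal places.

-0.348

ΔQ = 2720 − 2493 = 227; ΔP = 55.36 − 71.2 = -15.84.
Midpoints: P̄ = 63.28, Q̄ = 2606.5.
ε = (ΔQ/ΔP)(P̄/Q̄) = (227/-15.84)(63.28/2606.5).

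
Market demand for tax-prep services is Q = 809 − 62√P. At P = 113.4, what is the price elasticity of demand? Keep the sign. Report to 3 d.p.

At P = 113.4, Q = 148.765.
dQ/dP = −62/(2√P) = -2.911.
ε = (dQ/dP)(P/Q) = (-2.911)(113.4/148.765).

-2.219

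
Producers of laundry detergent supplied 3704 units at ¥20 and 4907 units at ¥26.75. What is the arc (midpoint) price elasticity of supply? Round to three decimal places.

0.968

ΔQ = 4907 − 3704 = 1203; ΔP = 26.75 − 20 = 6.75.
Midpoints: P̄ = 23.38, Q̄ = 4305.5.
ε_s = (ΔQ/ΔP)(P̄/Q̄) = (1203/6.75)(23.38/4305.5).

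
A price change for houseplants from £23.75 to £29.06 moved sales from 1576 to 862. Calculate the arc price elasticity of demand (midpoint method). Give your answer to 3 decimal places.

ΔQ = 862 − 1576 = -714; ΔP = 29.06 − 23.75 = 5.31.
Midpoints: P̄ = 26.41, Q̄ = 1219.0.
ε = (ΔQ/ΔP)(P̄/Q̄) = (-714/5.31)(26.41/1219.0).

-2.913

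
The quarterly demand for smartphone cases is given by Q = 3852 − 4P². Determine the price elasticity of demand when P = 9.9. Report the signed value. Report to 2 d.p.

At P = 9.9, Q = 3459.960.
dQ/dP = −8P = -79.200.
ε = (dQ/dP)(P/Q) = (-79.200)(9.9/3459.960).
|ε| < 1, so demand is inelastic at this price.

-0.23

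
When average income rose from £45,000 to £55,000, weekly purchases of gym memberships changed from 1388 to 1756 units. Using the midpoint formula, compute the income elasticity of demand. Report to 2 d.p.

1.17

ΔQ = 368, ΔI = 10000. Midpoints: Ī = 50,000, Q̄ = 1572.0.
ε_I = (ΔQ/ΔI)(Ī/Q̄) = (368/10000)(50000/1572.0).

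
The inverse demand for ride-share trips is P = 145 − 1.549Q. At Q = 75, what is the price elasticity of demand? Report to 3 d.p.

At Q = 75, P = 145 − 1.549(75) = 28.83.
dP/dQ = −1.549, so dQ/dP = 1/(−1.549) = -0.646.
ε = (dQ/dP)(P/Q) = (-0.646)(28.83/75).

-0.248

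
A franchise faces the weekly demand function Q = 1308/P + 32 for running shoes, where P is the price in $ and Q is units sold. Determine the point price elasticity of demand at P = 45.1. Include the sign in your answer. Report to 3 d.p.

-0.475

At P = 45.1, Q = 61.002.
dQ/dP = −1308/P² = -0.643.
ε = (dQ/dP)(P/Q) = (-0.643)(45.1/61.002).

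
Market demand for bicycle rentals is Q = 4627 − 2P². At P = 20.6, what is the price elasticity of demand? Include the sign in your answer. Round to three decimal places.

At P = 20.6, Q = 3778.280.
dQ/dP = −4P = -82.400.
ε = (dQ/dP)(P/Q) = (-82.400)(20.6/3778.280).

-0.449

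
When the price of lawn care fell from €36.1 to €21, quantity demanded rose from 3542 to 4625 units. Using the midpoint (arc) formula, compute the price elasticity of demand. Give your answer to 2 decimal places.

ΔQ = 4625 − 3542 = 1083; ΔP = 21 − 36.1 = -15.1.
Midpoints: P̄ = 28.55, Q̄ = 4083.5.
ε = (ΔQ/ΔP)(P̄/Q̄) = (1083/-15.1)(28.55/4083.5).

-0.50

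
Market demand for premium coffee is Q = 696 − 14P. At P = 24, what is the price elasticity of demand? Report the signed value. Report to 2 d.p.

At P = 24, Q = 360.
dQ/dP = −14.
ε = (dQ/dP)(P/Q) = (-14)(24/360).
|ε| < 1, so demand is inelastic at this price.

-0.93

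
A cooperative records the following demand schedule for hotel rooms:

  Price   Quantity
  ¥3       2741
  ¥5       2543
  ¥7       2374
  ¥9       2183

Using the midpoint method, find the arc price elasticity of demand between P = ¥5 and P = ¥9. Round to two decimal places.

At P = 5, Q = 2543; at P = 9, Q = 2183.
ΔQ = -360, ΔP = 4. Midpoints: P̄ = 7.00, Q̄ = 2363.0.
ε = (ΔQ/ΔP)(P̄/Q̄) = (-360/4)(7.00/2363.0).

-0.27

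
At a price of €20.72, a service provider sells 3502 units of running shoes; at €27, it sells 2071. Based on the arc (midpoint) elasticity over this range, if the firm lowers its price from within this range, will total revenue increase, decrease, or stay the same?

increase

Arc ε = (-1431/6.28)(23.86/2786.5) ≈ -1.951.
|ε| = 1.95 > 1, so demand is elastic. A price cut therefore raises total revenue.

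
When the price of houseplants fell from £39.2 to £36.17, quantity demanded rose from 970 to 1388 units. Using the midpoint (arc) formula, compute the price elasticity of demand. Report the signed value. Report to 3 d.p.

-4.409

ΔQ = 1388 − 970 = 418; ΔP = 36.17 − 39.2 = -3.03.
Midpoints: P̄ = 37.69, Q̄ = 1179.0.
ε = (ΔQ/ΔP)(P̄/Q̄) = (418/-3.03)(37.69/1179.0).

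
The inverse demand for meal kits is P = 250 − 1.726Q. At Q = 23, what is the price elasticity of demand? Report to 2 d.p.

At Q = 23, P = 250 − 1.726(23) = 210.30.
dP/dQ = −1.726, so dQ/dP = 1/(−1.726) = -0.579.
ε = (dQ/dP)(P/Q) = (-0.579)(210.30/23).

-5.30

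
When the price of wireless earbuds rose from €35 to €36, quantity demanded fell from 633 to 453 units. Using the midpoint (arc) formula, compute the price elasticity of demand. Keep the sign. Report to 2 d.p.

-11.77

ΔQ = 453 − 633 = -180; ΔP = 36 − 35 = 1.
Midpoints: P̄ = 35.50, Q̄ = 543.0.
ε = (ΔQ/ΔP)(P̄/Q̄) = (-180/1)(35.50/543.0).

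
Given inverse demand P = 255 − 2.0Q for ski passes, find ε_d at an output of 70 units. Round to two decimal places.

At Q = 70, P = 255 − 2.0(70) = 115.00.
dP/dQ = −2.0, so dQ/dP = 1/(−2.0) = -0.500.
ε = (dQ/dP)(P/Q) = (-0.500)(115.00/70).

-0.82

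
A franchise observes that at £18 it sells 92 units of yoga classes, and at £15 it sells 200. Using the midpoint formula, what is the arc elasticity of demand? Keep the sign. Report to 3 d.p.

-4.068

ΔQ = 200 − 92 = 108; ΔP = 15 − 18 = -3.
Midpoints: P̄ = 16.50, Q̄ = 146.0.
ε = (ΔQ/ΔP)(P̄/Q̄) = (108/-3)(16.50/146.0).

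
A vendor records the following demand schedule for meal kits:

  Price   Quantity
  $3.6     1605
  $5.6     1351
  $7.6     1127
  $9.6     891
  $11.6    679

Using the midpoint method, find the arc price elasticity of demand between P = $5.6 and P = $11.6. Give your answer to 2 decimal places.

-0.95

At P = 5.6, Q = 1351; at P = 11.6, Q = 679.
ΔQ = -672, ΔP = 6.0. Midpoints: P̄ = 8.60, Q̄ = 1015.0.
ε = (ΔQ/ΔP)(P̄/Q̄) = (-672/6.0)(8.60/1015.0).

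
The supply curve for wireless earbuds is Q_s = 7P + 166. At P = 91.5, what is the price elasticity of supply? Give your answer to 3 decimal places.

0.794

At P = 91.5, Q_s = 806.50.
dQ_s/dP = 7.
ε_s = (dQ_s/dP)(P/Q_s) = (7)(91.5/806.50).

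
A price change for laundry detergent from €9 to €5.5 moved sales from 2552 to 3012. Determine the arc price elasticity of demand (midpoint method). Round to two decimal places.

-0.34

ΔQ = 3012 − 2552 = 460; ΔP = 5.5 − 9 = -3.5.
Midpoints: P̄ = 7.25, Q̄ = 2782.0.
ε = (ΔQ/ΔP)(P̄/Q̄) = (460/-3.5)(7.25/2782.0).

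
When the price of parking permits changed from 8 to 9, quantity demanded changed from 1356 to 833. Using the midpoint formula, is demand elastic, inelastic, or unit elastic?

Arc ε ≈ -4.062.
|ε| = 4.06 > 1.

elastic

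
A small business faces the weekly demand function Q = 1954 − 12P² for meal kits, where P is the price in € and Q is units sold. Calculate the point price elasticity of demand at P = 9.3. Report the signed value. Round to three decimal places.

-2.266

At P = 9.3, Q = 916.120.
dQ/dP = −24P = -223.200.
ε = (dQ/dP)(P/Q) = (-223.200)(9.3/916.120).
|ε| > 1, so demand is elastic at this price.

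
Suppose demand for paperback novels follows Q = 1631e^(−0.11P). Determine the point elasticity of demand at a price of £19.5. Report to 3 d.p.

-2.145

At P = 19.5, Q = 190.938.
dQ/dP = −0.11·1631e^(−0.11P) = −0.11Q = -21.003.
ε = (dQ/dP)(P/Q) = (-21.003)(19.5/190.938).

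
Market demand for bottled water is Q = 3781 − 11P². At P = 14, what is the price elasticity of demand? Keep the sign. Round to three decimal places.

At P = 14, Q = 1625.
dQ/dP = −22P = -308.
ε = (dQ/dP)(P/Q) = (-308)(14/1625).
|ε| > 1, so demand is elastic at this price.

-2.654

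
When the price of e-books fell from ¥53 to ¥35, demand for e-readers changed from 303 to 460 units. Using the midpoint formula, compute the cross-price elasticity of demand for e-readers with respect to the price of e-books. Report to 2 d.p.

ΔQ_x = 460 − 303 = 157; ΔP_y = 35 − 53 = -18.
Midpoints: P̄_y = 44.00, Q̄_x = 381.5.
ε_xy = (ΔQ_x/ΔP_y)(P̄_y/Q̄_x) = (157/-18)(44.00/381.5).
ε_xy < 0, so the goods are complements.

-1.01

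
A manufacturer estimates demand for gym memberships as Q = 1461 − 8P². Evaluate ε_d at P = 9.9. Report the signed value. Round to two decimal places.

-2.32

At P = 9.9, Q = 676.920.
dQ/dP = −16P = -158.400.
ε = (dQ/dP)(P/Q) = (-158.400)(9.9/676.920).
|ε| > 1, so demand is elastic at this price.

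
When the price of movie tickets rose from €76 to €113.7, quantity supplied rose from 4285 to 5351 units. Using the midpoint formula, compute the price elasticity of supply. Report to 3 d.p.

0.557

ΔQ = 5351 − 4285 = 1066; ΔP = 113.7 − 76 = 37.7.
Midpoints: P̄ = 94.85, Q̄ = 4818.0.
ε_s = (ΔQ/ΔP)(P̄/Q̄) = (1066/37.7)(94.85/4818.0).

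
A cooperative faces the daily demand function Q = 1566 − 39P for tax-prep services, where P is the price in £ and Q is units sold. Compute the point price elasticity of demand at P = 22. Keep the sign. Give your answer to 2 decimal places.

At P = 22, Q = 708.
dQ/dP = −39.
ε = (dQ/dP)(P/Q) = (-39)(22/708).
|ε| > 1, so demand is elastic at this price.

-1.21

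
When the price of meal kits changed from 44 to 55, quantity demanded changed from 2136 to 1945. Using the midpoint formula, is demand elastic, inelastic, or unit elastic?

Arc ε ≈ -0.421.
|ε| = 0.42 < 1.

inelastic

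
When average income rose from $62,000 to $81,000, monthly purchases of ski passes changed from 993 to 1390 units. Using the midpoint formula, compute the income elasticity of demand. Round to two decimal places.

1.25

ΔQ = 397, ΔI = 19000. Midpoints: Ī = 71,500, Q̄ = 1191.5.
ε_I = (ΔQ/ΔI)(Ī/Q̄) = (397/19000)(71500/1191.5).
ε_I > 0, so the good is normal.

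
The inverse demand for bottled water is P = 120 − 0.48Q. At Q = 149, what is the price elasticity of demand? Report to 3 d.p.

-0.678

At Q = 149, P = 120 − 0.48(149) = 48.48.
dP/dQ = −0.48, so dQ/dP = 1/(−0.48) = -2.083.
ε = (dQ/dP)(P/Q) = (-2.083)(48.48/149).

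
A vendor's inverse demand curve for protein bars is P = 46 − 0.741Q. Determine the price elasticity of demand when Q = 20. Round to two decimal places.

-2.10

At Q = 20, P = 46 − 0.741(20) = 31.18.
dP/dQ = −0.741, so dQ/dP = 1/(−0.741) = -1.350.
ε = (dQ/dP)(P/Q) = (-1.350)(31.18/20).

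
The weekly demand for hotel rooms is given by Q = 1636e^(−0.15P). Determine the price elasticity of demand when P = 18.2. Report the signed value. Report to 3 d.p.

-2.730

At P = 18.2, Q = 106.699.
dQ/dP = −0.15·1636e^(−0.15P) = −0.15Q = -16.005.
ε = (dQ/dP)(P/Q) = (-16.005)(18.2/106.699).
|ε| > 1, so demand is elastic at this price.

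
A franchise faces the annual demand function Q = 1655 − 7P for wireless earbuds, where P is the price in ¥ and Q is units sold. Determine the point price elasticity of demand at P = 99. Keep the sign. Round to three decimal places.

-0.720

At P = 99, Q = 962.
dQ/dP = −7.
ε = (dQ/dP)(P/Q) = (-7)(99/962).
|ε| < 1, so demand is inelastic at this price.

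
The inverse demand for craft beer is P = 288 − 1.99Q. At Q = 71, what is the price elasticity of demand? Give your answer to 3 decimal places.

At Q = 71, P = 288 − 1.99(71) = 146.71.
dP/dQ = −1.99, so dQ/dP = 1/(−1.99) = -0.503.
ε = (dQ/dP)(P/Q) = (-0.503)(146.71/71).

-1.038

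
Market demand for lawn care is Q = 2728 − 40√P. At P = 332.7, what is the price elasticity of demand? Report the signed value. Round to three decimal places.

At P = 332.7, Q = 1998.397.
dQ/dP = −40/(2√P) = -1.096.
ε = (dQ/dP)(P/Q) = (-1.096)(332.7/1998.397).
|ε| < 1, so demand is inelastic at this price.

-0.183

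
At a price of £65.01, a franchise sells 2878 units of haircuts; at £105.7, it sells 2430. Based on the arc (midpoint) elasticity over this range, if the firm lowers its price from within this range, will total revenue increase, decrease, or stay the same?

decrease

Arc ε = (-448/40.69)(85.36/2654.0) ≈ -0.354.
|ε| = 0.35 < 1, so demand is inelastic. A price cut therefore reduces total revenue.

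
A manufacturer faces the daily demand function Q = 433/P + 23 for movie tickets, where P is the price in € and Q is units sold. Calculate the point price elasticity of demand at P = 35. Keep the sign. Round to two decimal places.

At P = 35, Q = 35.371.
dQ/dP = −433/P² = -0.353.
ε = (dQ/dP)(P/Q) = (-0.353)(35/35.371).

-0.35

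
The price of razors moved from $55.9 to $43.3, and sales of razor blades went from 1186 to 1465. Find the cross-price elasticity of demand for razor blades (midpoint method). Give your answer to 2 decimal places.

-0.83

ΔQ_x = 1465 − 1186 = 279; ΔP_y = 43.3 − 55.9 = -12.6.
Midpoints: P̄_y = 49.60, Q̄_x = 1325.5.
ε_xy = (ΔQ_x/ΔP_y)(P̄_y/Q̄_x) = (279/-12.6)(49.60/1325.5).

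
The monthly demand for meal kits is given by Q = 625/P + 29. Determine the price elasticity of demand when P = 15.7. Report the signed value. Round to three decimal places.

At P = 15.7, Q = 68.809.
dQ/dP = −625/P² = -2.536.
ε = (dQ/dP)(P/Q) = (-2.536)(15.7/68.809).

-0.579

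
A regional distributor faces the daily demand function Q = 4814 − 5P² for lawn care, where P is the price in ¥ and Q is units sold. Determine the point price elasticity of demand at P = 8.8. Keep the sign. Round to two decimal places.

At P = 8.8, Q = 4426.800.
dQ/dP = −10P = -88.
ε = (dQ/dP)(P/Q) = (-88)(8.8/4426.800).

-0.17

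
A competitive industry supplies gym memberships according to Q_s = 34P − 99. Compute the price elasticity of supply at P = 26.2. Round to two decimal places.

At P = 26.2, Q_s = 791.80.
dQ_s/dP = 34.
ε_s = (dQ_s/dP)(P/Q_s) = (34)(26.2/791.80).

1.13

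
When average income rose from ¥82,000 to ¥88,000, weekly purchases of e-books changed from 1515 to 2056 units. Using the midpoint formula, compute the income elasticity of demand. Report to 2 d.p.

ΔQ = 541, ΔI = 6000. Midpoints: Ī = 85,000, Q̄ = 1785.5.
ε_I = (ΔQ/ΔI)(Ī/Q̄) = (541/6000)(85000/1785.5).

4.29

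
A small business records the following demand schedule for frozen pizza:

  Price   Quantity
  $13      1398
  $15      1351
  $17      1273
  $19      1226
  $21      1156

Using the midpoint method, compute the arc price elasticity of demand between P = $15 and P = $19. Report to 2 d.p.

-0.41

At P = 15, Q = 1351; at P = 19, Q = 1226.
ΔQ = -125, ΔP = 4. Midpoints: P̄ = 17.00, Q̄ = 1288.5.
ε = (ΔQ/ΔP)(P̄/Q̄) = (-125/4)(17.00/1288.5).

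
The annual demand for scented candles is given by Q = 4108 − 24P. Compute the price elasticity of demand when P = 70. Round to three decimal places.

-0.692

At P = 70, Q = 2428.
dQ/dP = −24.
ε = (dQ/dP)(P/Q) = (-24)(70/2428).
|ε| < 1, so demand is inelastic at this price.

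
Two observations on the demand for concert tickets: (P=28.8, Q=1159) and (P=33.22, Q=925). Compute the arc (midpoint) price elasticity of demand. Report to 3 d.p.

ΔQ = 925 − 1159 = -234; ΔP = 33.22 − 28.8 = 4.42.
Midpoints: P̄ = 31.01, Q̄ = 1042.0.
ε = (ΔQ/ΔP)(P̄/Q̄) = (-234/4.42)(31.01/1042.0).

-1.576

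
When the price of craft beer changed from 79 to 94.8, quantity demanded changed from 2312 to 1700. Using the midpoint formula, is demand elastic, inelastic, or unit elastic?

Arc ε ≈ -1.678.
|ε| = 1.68 > 1.

elastic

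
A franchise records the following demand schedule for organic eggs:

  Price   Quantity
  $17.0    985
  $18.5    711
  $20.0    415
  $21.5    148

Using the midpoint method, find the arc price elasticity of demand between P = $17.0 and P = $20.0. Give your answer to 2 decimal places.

At P = 17.0, Q = 985; at P = 20.0, Q = 415.
ΔQ = -570, ΔP = 3.0. Midpoints: P̄ = 18.50, Q̄ = 700.0.
ε = (ΔQ/ΔP)(P̄/Q̄) = (-570/3.0)(18.50/700.0).

-5.02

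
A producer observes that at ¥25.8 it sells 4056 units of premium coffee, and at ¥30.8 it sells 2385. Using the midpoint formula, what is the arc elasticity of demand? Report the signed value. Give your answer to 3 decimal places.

ΔQ = 2385 − 4056 = -1671; ΔP = 30.8 − 25.8 = 5.
Midpoints: P̄ = 28.30, Q̄ = 3220.5.
ε = (ΔQ/ΔP)(P̄/Q̄) = (-1671/5)(28.30/3220.5).

-2.937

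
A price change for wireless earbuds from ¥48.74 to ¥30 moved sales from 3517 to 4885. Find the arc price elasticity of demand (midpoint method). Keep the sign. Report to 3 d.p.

ΔQ = 4885 − 3517 = 1368; ΔP = 30 − 48.74 = -18.74.
Midpoints: P̄ = 39.37, Q̄ = 4201.0.
ε = (ΔQ/ΔP)(P̄/Q̄) = (1368/-18.74)(39.37/4201.0).

-0.684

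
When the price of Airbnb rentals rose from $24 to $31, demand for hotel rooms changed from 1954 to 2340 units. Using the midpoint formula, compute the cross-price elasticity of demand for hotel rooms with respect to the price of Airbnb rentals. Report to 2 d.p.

ΔQ_x = 2340 − 1954 = 386; ΔP_y = 31 − 24 = 7.
Midpoints: P̄_y = 27.50, Q̄_x = 2147.0.
ε_xy = (ΔQ_x/ΔP_y)(P̄_y/Q̄_x) = (386/7)(27.50/2147.0).
ε_xy > 0, so the goods are substitutes.

0.71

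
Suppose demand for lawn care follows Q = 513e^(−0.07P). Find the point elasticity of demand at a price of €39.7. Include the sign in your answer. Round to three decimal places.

At P = 39.7, Q = 31.858.
dQ/dP = −0.07·513e^(−0.07P) = −0.07Q = -2.230.
ε = (dQ/dP)(P/Q) = (-2.230)(39.7/31.858).

-2.779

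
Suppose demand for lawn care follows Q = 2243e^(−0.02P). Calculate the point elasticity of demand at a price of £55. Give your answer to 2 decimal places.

At P = 55, Q = 746.630.
dQ/dP = −0.02·2243e^(−0.02P) = −0.02Q = -14.933.
ε = (dQ/dP)(P/Q) = (-14.933)(55/746.630).

-1.10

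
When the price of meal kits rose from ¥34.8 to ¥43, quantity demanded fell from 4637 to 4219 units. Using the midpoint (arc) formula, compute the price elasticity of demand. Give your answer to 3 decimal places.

-0.448

ΔQ = 4219 − 4637 = -418; ΔP = 43 − 34.8 = 8.2.
Midpoints: P̄ = 38.90, Q̄ = 4428.0.
ε = (ΔQ/ΔP)(P̄/Q̄) = (-418/8.2)(38.90/4428.0).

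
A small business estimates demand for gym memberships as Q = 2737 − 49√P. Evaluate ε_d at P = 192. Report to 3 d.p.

At P = 192, Q = 2058.036.
dQ/dP = −49/(2√P) = -1.768.
ε = (dQ/dP)(P/Q) = (-1.768)(192/2058.036).
|ε| < 1, so demand is inelastic at this price.

-0.165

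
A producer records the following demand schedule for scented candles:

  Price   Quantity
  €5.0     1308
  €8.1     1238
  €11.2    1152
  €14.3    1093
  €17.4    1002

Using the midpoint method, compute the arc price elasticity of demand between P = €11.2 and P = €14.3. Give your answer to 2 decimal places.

At P = 11.2, Q = 1152; at P = 14.3, Q = 1093.
ΔQ = -59, ΔP = 3.1. Midpoints: P̄ = 12.75, Q̄ = 1122.5.
ε = (ΔQ/ΔP)(P̄/Q̄) = (-59/3.1)(12.75/1122.5).

-0.22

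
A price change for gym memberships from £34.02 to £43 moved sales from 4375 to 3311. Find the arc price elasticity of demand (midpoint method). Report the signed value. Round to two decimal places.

ΔQ = 3311 − 4375 = -1064; ΔP = 43 − 34.02 = 8.98.
Midpoints: P̄ = 38.51, Q̄ = 3843.0.
ε = (ΔQ/ΔP)(P̄/Q̄) = (-1064/8.98)(38.51/3843.0).

-1.19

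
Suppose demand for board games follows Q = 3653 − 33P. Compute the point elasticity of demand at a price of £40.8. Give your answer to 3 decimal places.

-0.584

At P = 40.8, Q = 2306.600.
dQ/dP = −33.
ε = (dQ/dP)(P/Q) = (-33)(40.8/2306.600).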